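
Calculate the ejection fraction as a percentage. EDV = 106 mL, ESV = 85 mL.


SV = EDV - ESV = 106 - 85 = 21 mL
EF = SV/EDV * 100 = 21/106 * 100
EF = 19.81%


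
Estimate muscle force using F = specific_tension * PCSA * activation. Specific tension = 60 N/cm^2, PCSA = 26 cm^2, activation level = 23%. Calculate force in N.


F = sigma * PCSA * activation
F = 60 * 26 * 0.23
F = 358.8 N


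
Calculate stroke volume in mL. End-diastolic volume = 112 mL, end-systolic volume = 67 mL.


SV = EDV - ESV
SV = 112 - 67
SV = 45 mL


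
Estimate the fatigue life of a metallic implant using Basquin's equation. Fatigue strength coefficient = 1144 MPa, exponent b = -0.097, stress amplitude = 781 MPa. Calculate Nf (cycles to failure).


sigma_a = sigma_f' * (2Nf)^b
2Nf = (sigma_a/sigma_f')^(1/b)
2Nf = (781/1144)^(1/-0.097)
2Nf = 51.170601
Nf = 25.59


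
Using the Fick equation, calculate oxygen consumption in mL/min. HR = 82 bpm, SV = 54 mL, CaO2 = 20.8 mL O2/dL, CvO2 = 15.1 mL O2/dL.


CO = HR*SV = 82*54/1000 = 4.428 L/min
a-v O2 diff = 20.8 - 15.1 = 5.7 mL/dL
VO2 = CO * (CaO2-CvO2) * 10 dL/L
VO2 = 4.428 * 5.7 * 10
VO2 = 252.4 mL/min


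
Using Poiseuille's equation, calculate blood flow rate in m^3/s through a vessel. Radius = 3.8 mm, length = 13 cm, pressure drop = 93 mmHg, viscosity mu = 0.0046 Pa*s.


Q = pi*r^4*dP / (8*mu*L)
r = 0.0038 m, L = 0.13 m
dP = 93 mmHg = 12398.946 Pa
Q = 0.001698 m^3/s


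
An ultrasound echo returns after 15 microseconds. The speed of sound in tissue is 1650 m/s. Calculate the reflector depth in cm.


depth = c * t / 2
t = 15 us = 1.5000e-05 s
depth = 1650 * 1.5000e-05 / 2
depth = 0.012375 m = 1.2375 cm


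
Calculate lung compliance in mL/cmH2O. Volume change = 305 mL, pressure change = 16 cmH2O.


C = dV / dP
C = 305 / 16
C = 19.06 mL/cmH2O


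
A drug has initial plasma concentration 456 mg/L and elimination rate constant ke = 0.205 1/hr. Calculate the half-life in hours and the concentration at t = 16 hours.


t_half = ln(2) / ke = 0.693147 / 0.205 = 3.381 hr
C(t) = C0 * exp(-ke*t) = 456 * exp(-0.205*16)
C(16) = 17.16 mg/L


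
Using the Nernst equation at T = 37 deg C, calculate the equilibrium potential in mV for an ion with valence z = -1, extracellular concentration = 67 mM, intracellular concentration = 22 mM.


E = (RT/(zF)) * ln(C_out/C_in)
T = 37 + 273.15 = 310.15 K
E = (8.314 * 310.15 / (-1 * 96485)) * ln(67/22)
E = -29.76 mV


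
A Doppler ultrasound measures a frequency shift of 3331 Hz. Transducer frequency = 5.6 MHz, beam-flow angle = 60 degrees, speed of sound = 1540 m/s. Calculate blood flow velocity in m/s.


v = fd * c / (2 * f0 * cos(theta))
v = 3331 * 1540 / (2 * 5.6000e+06 * cos(60))
v = 0.916 m/s


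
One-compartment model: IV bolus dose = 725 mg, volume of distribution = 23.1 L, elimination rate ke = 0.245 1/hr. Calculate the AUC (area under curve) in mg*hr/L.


C0 = Dose/Vd = 725/23.1 = 31.3853 mg/L
AUC = C0/ke = 31.3853/0.245
AUC = 128.1 mg*hr/L


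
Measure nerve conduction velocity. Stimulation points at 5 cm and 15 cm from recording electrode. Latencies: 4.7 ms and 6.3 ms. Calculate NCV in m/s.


Distance = (15 - 5) / 100 = 0.1 m
dt = (6.3 - 4.7) / 1000 = 0.0016 s
NCV = dist / dt = 62.5 m/s


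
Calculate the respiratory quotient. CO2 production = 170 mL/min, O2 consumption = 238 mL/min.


RQ = VCO2 / VO2
RQ = 170 / 238
RQ = 0.7143


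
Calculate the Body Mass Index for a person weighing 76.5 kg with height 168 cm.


BMI = weight / height^2
height = 168 cm = 1.68 m
BMI = 76.5 / 1.68^2
BMI = 27.1 kg/m^2


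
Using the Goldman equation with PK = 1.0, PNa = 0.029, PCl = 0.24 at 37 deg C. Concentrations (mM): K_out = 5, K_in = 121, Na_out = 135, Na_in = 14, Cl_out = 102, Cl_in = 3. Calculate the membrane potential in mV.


Vm = (RT/F)*ln((PK*Ko + PNa*Nao + PCl*Cli)/(PK*Ki + PNa*Nai + PCl*Clo))
Numer = 9.635, Denom = 145.886
Vm = -72.62 mV


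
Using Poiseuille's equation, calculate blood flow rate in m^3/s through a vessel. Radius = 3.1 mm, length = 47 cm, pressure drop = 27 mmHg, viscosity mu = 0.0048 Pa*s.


Q = pi*r^4*dP / (8*mu*L)
r = 0.0031 m, L = 0.47 m
dP = 27 mmHg = 3599.694 Pa
Q = 5.7867e-05 m^3/s


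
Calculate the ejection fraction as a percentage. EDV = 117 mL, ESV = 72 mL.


SV = EDV - ESV = 117 - 72 = 45 mL
EF = SV/EDV * 100 = 45/117 * 100
EF = 38.46%


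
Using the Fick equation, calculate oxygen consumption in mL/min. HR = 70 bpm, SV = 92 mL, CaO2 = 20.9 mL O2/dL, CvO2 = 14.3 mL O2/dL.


CO = HR*SV = 70*92/1000 = 6.44 L/min
a-v O2 diff = 20.9 - 14.3 = 6.6 mL/dL
VO2 = CO * (CaO2-CvO2) * 10 dL/L
VO2 = 6.44 * 6.6 * 10
VO2 = 425 mL/min


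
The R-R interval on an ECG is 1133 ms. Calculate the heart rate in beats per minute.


HR = 60 / RR_interval(s)
RR = 1133 ms = 1.133 s
HR = 60 / 1.133 = 52.96 bpm


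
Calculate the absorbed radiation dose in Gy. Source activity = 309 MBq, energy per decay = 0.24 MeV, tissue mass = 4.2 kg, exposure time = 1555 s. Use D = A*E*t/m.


A = 309 MBq = 3.0900e+08 Bq
E = 0.24 MeV = 3.8448e-14 J
D = A*E*t/m = 3.0900e+08*3.8448e-14*1555/4.2
D = 0.004399 Gy


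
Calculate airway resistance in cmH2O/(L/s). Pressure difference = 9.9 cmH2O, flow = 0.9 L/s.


R = dP / flow
R = 9.9 / 0.9
R = 11 cmH2O/(L/s)


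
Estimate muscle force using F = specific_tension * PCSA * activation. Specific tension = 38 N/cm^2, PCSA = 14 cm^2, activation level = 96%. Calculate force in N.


F = sigma * PCSA * activation
F = 38 * 14 * 0.96
F = 510.7 N


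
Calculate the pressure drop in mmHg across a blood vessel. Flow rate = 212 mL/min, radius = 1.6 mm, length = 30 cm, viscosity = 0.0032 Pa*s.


dP = 8*mu*L*Q / (pi*r^4)
Q = 212 mL/min = 3.53333e-06 m^3/s
dP = 1318 Pa = 1318 / 133.322 mmHg = 9.886 mmHg


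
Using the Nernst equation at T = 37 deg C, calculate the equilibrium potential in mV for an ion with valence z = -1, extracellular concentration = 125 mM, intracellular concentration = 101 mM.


E = (RT/(zF)) * ln(C_out/C_in)
T = 37 + 273.15 = 310.15 K
E = (8.314 * 310.15 / (-1 * 96485)) * ln(125/101)
E = -5.698 mV


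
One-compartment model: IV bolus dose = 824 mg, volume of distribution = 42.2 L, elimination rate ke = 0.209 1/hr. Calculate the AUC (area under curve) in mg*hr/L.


C0 = Dose/Vd = 824/42.2 = 19.5261 mg/L
AUC = C0/ke = 19.5261/0.209
AUC = 93.43 mg*hr/L


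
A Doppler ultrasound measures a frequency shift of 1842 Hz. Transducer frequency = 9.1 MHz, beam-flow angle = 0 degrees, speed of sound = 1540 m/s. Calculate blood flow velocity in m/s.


v = fd * c / (2 * f0 * cos(theta))
v = 1842 * 1540 / (2 * 9.1000e+06 * cos(0))
v = 0.1559 m/s


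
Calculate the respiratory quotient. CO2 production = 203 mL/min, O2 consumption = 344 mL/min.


RQ = VCO2 / VO2
RQ = 203 / 344
RQ = 0.5901


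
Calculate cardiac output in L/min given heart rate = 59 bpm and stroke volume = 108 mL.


CO = HR * SV
CO = 59 * 108 / 1000
CO = 6.372 L/min


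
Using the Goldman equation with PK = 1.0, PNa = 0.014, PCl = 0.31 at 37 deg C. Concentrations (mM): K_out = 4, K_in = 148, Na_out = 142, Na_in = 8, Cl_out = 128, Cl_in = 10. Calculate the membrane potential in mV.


Vm = (RT/F)*ln((PK*Ko + PNa*Nao + PCl*Cli)/(PK*Ki + PNa*Nai + PCl*Clo))
Numer = 9.088, Denom = 187.792
Vm = -80.93 mV


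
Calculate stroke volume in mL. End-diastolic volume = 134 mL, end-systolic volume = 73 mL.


SV = EDV - ESV
SV = 134 - 73
SV = 61 mL


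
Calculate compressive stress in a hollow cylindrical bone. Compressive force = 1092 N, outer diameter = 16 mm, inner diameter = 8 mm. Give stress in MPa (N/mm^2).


A = pi*(r_o^2 - r_i^2)
r_o = 8 mm, r_i = 4 mm
A = 150.796 mm^2
sigma = F/A = 1092 / 150.796
sigma = 7.242 MPa


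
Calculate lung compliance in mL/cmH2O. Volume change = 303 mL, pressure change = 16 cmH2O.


C = dV / dP
C = 303 / 16
C = 18.94 mL/cmH2O


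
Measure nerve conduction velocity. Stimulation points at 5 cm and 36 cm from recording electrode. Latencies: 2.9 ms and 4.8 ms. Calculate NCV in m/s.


Distance = (36 - 5) / 100 = 0.31 m
dt = (4.8 - 2.9) / 1000 = 0.0019 s
NCV = dist / dt = 163.2 m/s


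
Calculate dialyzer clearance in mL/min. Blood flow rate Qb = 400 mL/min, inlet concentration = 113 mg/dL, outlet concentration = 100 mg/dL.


K = Qb * (Cb_in - Cb_out) / Cb_in
K = 400 * (113 - 100) / 113
K = 46.02 mL/min


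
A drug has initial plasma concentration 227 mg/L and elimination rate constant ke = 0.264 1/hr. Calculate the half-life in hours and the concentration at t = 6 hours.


t_half = ln(2) / ke = 0.693147 / 0.264 = 2.626 hr
C(t) = C0 * exp(-ke*t) = 227 * exp(-0.264*6)
C(6) = 46.57 mg/L


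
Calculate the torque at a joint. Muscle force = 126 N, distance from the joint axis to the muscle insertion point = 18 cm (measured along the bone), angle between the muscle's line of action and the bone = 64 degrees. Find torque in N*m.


Torque = F * d * sin(theta)   (moment arm = d*sin(theta))
d = 18 cm = 0.18 m
Torque = 126 * 0.18 * sin(64)
Torque = 20.38 N*m


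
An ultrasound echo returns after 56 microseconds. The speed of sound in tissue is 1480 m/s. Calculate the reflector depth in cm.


depth = c * t / 2
t = 56 us = 5.6000e-05 s
depth = 1480 * 5.6000e-05 / 2
depth = 0.04144 m = 4.144 cm


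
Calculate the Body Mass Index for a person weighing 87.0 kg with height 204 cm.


BMI = weight / height^2
height = 204 cm = 2.04 m
BMI = 87.0 / 2.04^2
BMI = 20.91 kg/m^2


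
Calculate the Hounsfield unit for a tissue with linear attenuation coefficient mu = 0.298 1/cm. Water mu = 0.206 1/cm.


HU = ((mu_tissue - mu_water) / mu_water) * 1000
HU = ((0.298 - 0.206) / 0.206) * 1000
HU = 446.6


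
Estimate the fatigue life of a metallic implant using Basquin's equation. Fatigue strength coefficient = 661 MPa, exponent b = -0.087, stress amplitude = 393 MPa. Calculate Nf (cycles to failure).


sigma_a = sigma_f' * (2Nf)^b
2Nf = (sigma_a/sigma_f')^(1/b)
2Nf = (393/661)^(1/-0.087)
2Nf = 394.00769
Nf = 197


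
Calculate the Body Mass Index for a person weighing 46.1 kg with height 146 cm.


BMI = weight / height^2
height = 146 cm = 1.46 m
BMI = 46.1 / 1.46^2
BMI = 21.63 kg/m^2


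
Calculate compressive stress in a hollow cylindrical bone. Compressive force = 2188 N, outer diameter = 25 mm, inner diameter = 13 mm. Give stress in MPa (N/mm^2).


A = pi*(r_o^2 - r_i^2)
r_o = 12.5 mm, r_i = 6.5 mm
A = 358.142 mm^2
sigma = F/A = 2188 / 358.142
sigma = 6.109 MPa


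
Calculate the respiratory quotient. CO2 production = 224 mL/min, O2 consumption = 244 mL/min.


RQ = VCO2 / VO2
RQ = 224 / 244
RQ = 0.918


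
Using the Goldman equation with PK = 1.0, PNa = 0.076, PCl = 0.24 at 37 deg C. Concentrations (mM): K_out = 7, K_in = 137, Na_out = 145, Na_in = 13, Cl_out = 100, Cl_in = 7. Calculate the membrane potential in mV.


Vm = (RT/F)*ln((PK*Ko + PNa*Nao + PCl*Cli)/(PK*Ki + PNa*Nai + PCl*Clo))
Numer = 19.7, Denom = 161.988
Vm = -56.31 mV


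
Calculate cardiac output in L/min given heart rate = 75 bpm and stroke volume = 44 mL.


CO = HR * SV
CO = 75 * 44 / 1000
CO = 3.3 L/min


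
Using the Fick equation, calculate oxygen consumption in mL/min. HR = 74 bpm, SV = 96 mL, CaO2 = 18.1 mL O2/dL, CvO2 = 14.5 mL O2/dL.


CO = HR*SV = 74*96/1000 = 7.104 L/min
a-v O2 diff = 18.1 - 14.5 = 3.6 mL/dL
VO2 = CO * (CaO2-CvO2) * 10 dL/L
VO2 = 7.104 * 3.6 * 10
VO2 = 255.7 mL/min


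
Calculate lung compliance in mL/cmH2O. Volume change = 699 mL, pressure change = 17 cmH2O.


C = dV / dP
C = 699 / 17
C = 41.12 mL/cmH2O


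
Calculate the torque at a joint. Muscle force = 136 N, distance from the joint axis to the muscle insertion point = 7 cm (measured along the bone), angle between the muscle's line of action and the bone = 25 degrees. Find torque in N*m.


Torque = F * d * sin(theta)   (moment arm = d*sin(theta))
d = 7 cm = 0.07 m
Torque = 136 * 0.07 * sin(25)
Torque = 4.023 N*m


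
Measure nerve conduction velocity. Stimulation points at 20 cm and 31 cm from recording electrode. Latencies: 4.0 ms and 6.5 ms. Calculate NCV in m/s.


Distance = (31 - 20) / 100 = 0.11 m
dt = (6.5 - 4.0) / 1000 = 0.0025 s
NCV = dist / dt = 44 m/s


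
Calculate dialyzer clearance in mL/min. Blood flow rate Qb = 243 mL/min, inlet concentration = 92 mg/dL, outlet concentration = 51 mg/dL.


K = Qb * (Cb_in - Cb_out) / Cb_in
K = 243 * (92 - 51) / 92
K = 108.3 mL/min


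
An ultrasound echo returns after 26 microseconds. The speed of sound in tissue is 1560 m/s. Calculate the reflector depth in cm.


depth = c * t / 2
t = 26 us = 2.6000e-05 s
depth = 1560 * 2.6000e-05 / 2
depth = 0.02028 m = 2.028 cm


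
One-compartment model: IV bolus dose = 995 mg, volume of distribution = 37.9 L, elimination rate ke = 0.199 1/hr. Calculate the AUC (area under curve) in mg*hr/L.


C0 = Dose/Vd = 995/37.9 = 26.2533 mg/L
AUC = C0/ke = 26.2533/0.199
AUC = 131.9 mg*hr/L


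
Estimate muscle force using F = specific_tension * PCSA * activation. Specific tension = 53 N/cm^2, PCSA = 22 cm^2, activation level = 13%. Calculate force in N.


F = sigma * PCSA * activation
F = 53 * 22 * 0.13
F = 151.6 N


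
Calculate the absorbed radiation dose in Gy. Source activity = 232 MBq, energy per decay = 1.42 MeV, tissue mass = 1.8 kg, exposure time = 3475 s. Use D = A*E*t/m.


A = 232 MBq = 2.3200e+08 Bq
E = 1.42 MeV = 2.27484e-13 J
D = A*E*t/m = 2.3200e+08*2.27484e-13*3475/1.8
D = 0.1019 Gy


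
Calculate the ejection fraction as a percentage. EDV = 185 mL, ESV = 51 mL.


SV = EDV - ESV = 185 - 51 = 134 mL
EF = SV/EDV * 100 = 134/185 * 100
EF = 72.43%


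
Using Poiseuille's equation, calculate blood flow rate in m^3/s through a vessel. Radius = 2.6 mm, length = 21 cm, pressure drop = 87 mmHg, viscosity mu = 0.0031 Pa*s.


Q = pi*r^4*dP / (8*mu*L)
r = 0.0026 m, L = 0.21 m
dP = 87 mmHg = 11599.014 Pa
Q = 3.1974e-04 m^3/s


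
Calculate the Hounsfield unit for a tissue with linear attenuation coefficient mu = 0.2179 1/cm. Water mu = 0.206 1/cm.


HU = ((mu_tissue - mu_water) / mu_water) * 1000
HU = ((0.2179 - 0.206) / 0.206) * 1000
HU = 57.77


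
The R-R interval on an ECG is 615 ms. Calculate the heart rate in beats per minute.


HR = 60 / RR_interval(s)
RR = 615 ms = 0.615 s
HR = 60 / 0.615 = 97.56 bpm


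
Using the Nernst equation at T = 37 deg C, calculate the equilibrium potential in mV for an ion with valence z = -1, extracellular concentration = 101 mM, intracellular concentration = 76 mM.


E = (RT/(zF)) * ln(C_out/C_in)
T = 37 + 273.15 = 310.15 K
E = (8.314 * 310.15 / (-1 * 96485)) * ln(101/76)
E = -7.6 mV


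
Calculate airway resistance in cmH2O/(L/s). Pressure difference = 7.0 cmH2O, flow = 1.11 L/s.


R = dP / flow
R = 7.0 / 1.11
R = 6.306 cmH2O/(L/s)


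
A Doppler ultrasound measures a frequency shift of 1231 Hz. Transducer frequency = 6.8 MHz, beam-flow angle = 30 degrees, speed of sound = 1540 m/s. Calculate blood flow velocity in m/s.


v = fd * c / (2 * f0 * cos(theta))
v = 1231 * 1540 / (2 * 6.8000e+06 * cos(30))
v = 0.161 m/s


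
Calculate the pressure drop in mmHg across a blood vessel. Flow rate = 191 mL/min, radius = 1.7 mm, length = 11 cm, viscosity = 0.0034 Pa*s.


dP = 8*mu*L*Q / (pi*r^4)
Q = 191 mL/min = 3.18333e-06 m^3/s
dP = 362.993 Pa = 362.993 / 133.322 mmHg = 2.723 mmHg


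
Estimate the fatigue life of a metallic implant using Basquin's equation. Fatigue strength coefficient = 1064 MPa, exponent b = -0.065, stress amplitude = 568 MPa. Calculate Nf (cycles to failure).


sigma_a = sigma_f' * (2Nf)^b
2Nf = (sigma_a/sigma_f')^(1/b)
2Nf = (568/1064)^(1/-0.065)
2Nf = 15622.227
Nf = 7811


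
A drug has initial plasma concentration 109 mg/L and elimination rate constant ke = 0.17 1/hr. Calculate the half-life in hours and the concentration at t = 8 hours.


t_half = ln(2) / ke = 0.693147 / 0.17 = 4.077 hr
C(t) = C0 * exp(-ke*t) = 109 * exp(-0.17*8)
C(8) = 27.98 mg/L


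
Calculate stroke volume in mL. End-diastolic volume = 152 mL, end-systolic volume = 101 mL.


SV = EDV - ESV
SV = 152 - 101
SV = 51 mL


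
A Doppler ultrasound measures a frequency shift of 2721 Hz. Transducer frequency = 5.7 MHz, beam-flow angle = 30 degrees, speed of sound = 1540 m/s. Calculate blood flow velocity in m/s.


v = fd * c / (2 * f0 * cos(theta))
v = 2721 * 1540 / (2 * 5.7000e+06 * cos(30))
v = 0.4244 m/s


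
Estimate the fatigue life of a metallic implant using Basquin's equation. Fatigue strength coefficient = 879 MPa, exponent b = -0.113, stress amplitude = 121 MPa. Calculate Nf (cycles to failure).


sigma_a = sigma_f' * (2Nf)^b
2Nf = (sigma_a/sigma_f')^(1/b)
2Nf = (121/879)^(1/-0.113)
2Nf = 41809017
Nf = 2.0905e+07


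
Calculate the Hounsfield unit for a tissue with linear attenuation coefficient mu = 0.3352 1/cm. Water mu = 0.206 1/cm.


HU = ((mu_tissue - mu_water) / mu_water) * 1000
HU = ((0.3352 - 0.206) / 0.206) * 1000
HU = 627.2


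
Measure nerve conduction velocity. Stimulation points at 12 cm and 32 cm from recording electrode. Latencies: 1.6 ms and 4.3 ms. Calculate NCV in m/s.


Distance = (32 - 12) / 100 = 0.2 m
dt = (4.3 - 1.6) / 1000 = 0.0027 s
NCV = dist / dt = 74.07 m/s


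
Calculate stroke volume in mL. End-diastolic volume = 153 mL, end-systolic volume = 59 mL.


SV = EDV - ESV
SV = 153 - 59
SV = 94 mL


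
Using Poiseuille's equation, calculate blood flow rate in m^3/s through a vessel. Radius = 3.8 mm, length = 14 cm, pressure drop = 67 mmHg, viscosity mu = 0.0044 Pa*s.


Q = pi*r^4*dP / (8*mu*L)
r = 0.0038 m, L = 0.14 m
dP = 67 mmHg = 8932.574 Pa
Q = 0.001187 m^3/s


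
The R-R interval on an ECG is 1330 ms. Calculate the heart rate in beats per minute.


HR = 60 / RR_interval(s)
RR = 1330 ms = 1.33 s
HR = 60 / 1.33 = 45.11 bpm


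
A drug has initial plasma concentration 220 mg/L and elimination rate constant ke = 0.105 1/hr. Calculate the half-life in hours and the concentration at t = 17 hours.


t_half = ln(2) / ke = 0.693147 / 0.105 = 6.601 hr
C(t) = C0 * exp(-ke*t) = 220 * exp(-0.105*17)
C(17) = 36.92 mg/L


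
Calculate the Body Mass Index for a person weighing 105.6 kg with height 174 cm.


BMI = weight / height^2
height = 174 cm = 1.74 m
BMI = 105.6 / 1.74^2
BMI = 34.88 kg/m^2


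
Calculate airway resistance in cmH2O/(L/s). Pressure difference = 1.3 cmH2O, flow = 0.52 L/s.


R = dP / flow
R = 1.3 / 0.52
R = 2.5 cmH2O/(L/s)


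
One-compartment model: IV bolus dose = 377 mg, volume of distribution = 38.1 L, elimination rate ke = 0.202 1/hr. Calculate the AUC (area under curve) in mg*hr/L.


C0 = Dose/Vd = 377/38.1 = 9.89501 mg/L
AUC = C0/ke = 9.89501/0.202
AUC = 48.99 mg*hr/L


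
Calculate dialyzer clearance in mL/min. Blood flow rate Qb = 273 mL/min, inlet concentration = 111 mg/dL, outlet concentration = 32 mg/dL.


K = Qb * (Cb_in - Cb_out) / Cb_in
K = 273 * (111 - 32) / 111
K = 194.3 mL/min


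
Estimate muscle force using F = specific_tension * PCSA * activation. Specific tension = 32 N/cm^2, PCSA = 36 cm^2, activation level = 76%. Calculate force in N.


F = sigma * PCSA * activation
F = 32 * 36 * 0.76
F = 875.5 N


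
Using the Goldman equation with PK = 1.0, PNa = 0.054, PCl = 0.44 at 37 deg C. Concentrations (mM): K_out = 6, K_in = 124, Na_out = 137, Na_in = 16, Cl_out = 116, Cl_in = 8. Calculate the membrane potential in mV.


Vm = (RT/F)*ln((PK*Ko + PNa*Nao + PCl*Cli)/(PK*Ki + PNa*Nai + PCl*Clo))
Numer = 16.918, Denom = 175.904
Vm = -62.58 mV


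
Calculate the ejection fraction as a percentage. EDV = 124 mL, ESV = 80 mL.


SV = EDV - ESV = 124 - 80 = 44 mL
EF = SV/EDV * 100 = 44/124 * 100
EF = 35.48%


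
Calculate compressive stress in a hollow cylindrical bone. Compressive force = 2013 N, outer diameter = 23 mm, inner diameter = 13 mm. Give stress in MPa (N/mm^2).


A = pi*(r_o^2 - r_i^2)
r_o = 11.5 mm, r_i = 6.5 mm
A = 282.743 mm^2
sigma = F/A = 2013 / 282.743
sigma = 7.12 MPa


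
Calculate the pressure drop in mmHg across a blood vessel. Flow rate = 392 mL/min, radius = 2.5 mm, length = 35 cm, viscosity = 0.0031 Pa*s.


dP = 8*mu*L*Q / (pi*r^4)
Q = 392 mL/min = 6.53333e-06 m^3/s
dP = 462.109 Pa = 462.109 / 133.322 mmHg = 3.466 mmHg


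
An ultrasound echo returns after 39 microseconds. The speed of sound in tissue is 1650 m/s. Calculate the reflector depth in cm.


depth = c * t / 2
t = 39 us = 3.9000e-05 s
depth = 1650 * 3.9000e-05 / 2
depth = 0.032175 m = 3.2175 cm


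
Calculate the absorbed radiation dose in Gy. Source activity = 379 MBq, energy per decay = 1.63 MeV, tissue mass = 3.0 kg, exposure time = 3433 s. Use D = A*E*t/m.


A = 379 MBq = 3.7900e+08 Bq
E = 1.63 MeV = 2.61126e-13 J
D = A*E*t/m = 3.7900e+08*2.61126e-13*3433/3.0
D = 0.1133 Gy


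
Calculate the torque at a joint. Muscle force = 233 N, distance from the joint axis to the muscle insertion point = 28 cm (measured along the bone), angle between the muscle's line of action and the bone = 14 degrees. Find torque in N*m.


Torque = F * d * sin(theta)   (moment arm = d*sin(theta))
d = 28 cm = 0.28 m
Torque = 233 * 0.28 * sin(14)
Torque = 15.78 N*m


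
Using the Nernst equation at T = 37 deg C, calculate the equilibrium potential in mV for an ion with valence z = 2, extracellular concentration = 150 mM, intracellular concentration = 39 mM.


E = (RT/(zF)) * ln(C_out/C_in)
T = 37 + 273.15 = 310.15 K
E = (8.314 * 310.15 / (2 * 96485)) * ln(150/39)
E = 18 mV


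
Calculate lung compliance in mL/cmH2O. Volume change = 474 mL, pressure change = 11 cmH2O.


C = dV / dP
C = 474 / 11
C = 43.09 mL/cmH2O


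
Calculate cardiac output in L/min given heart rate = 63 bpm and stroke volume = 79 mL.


CO = HR * SV
CO = 63 * 79 / 1000
CO = 4.977 L/min


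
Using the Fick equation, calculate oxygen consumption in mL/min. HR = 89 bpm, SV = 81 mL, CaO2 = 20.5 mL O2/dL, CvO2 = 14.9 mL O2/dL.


CO = HR*SV = 89*81/1000 = 7.209 L/min
a-v O2 diff = 20.5 - 14.9 = 5.6 mL/dL
VO2 = CO * (CaO2-CvO2) * 10 dL/L
VO2 = 7.209 * 5.6 * 10
VO2 = 403.7 mL/min


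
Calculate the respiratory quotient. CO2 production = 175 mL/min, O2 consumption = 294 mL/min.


RQ = VCO2 / VO2
RQ = 175 / 294
RQ = 0.5952


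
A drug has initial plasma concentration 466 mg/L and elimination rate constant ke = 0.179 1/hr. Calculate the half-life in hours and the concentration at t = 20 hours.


t_half = ln(2) / ke = 0.693147 / 0.179 = 3.872 hr
C(t) = C0 * exp(-ke*t) = 466 * exp(-0.179*20)
C(20) = 12.99 mg/L


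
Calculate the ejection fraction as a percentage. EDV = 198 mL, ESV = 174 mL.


SV = EDV - ESV = 198 - 174 = 24 mL
EF = SV/EDV * 100 = 24/198 * 100
EF = 12.12%


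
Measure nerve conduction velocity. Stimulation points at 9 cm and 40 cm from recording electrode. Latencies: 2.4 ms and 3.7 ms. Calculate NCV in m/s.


Distance = (40 - 9) / 100 = 0.31 m
dt = (3.7 - 2.4) / 1000 = 0.0013 s
NCV = dist / dt = 238.5 m/s


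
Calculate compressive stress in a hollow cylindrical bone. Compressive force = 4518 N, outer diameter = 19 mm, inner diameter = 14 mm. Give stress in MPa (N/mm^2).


A = pi*(r_o^2 - r_i^2)
r_o = 9.5 mm, r_i = 7 mm
A = 129.591 mm^2
sigma = F/A = 4518 / 129.591
sigma = 34.86 MPa


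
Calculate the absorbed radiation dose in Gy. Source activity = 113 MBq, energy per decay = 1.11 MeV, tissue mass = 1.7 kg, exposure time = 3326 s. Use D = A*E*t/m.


A = 113 MBq = 1.1300e+08 Bq
E = 1.11 MeV = 1.77822e-13 J
D = A*E*t/m = 1.1300e+08*1.77822e-13*3326/1.7
D = 0.03931 Gy


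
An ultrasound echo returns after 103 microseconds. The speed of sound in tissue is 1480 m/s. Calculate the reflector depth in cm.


depth = c * t / 2
t = 103 us = 1.0300e-04 s
depth = 1480 * 1.0300e-04 / 2
depth = 0.07622 m = 7.622 cm


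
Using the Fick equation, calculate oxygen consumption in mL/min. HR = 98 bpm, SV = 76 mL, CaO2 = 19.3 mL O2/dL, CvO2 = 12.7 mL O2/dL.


CO = HR*SV = 98*76/1000 = 7.448 L/min
a-v O2 diff = 19.3 - 12.7 = 6.6 mL/dL
VO2 = CO * (CaO2-CvO2) * 10 dL/L
VO2 = 7.448 * 6.6 * 10
VO2 = 491.6 mL/min


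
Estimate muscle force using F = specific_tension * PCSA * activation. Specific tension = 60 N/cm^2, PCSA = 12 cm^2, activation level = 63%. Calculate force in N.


F = sigma * PCSA * activation
F = 60 * 12 * 0.63
F = 453.6 N


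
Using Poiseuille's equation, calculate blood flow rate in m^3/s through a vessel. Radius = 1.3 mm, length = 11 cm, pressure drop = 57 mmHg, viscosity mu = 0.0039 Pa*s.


Q = pi*r^4*dP / (8*mu*L)
r = 0.0013 m, L = 0.11 m
dP = 57 mmHg = 7599.354 Pa
Q = 1.9868e-05 m^3/s


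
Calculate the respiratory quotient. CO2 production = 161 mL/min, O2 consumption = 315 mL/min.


RQ = VCO2 / VO2
RQ = 161 / 315
RQ = 0.5111


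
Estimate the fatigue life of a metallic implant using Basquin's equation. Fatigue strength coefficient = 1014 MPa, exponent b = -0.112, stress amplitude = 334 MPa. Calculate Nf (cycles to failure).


sigma_a = sigma_f' * (2Nf)^b
2Nf = (sigma_a/sigma_f')^(1/b)
2Nf = (334/1014)^(1/-0.112)
2Nf = 20238.299
Nf = 1.012e+04


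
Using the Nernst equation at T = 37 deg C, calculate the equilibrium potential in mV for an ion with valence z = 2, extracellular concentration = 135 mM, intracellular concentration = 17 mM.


E = (RT/(zF)) * ln(C_out/C_in)
T = 37 + 273.15 = 310.15 K
E = (8.314 * 310.15 / (2 * 96485)) * ln(135/17)
E = 27.69 mV


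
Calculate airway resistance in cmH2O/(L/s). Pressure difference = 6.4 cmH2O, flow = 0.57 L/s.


R = dP / flow
R = 6.4 / 0.57
R = 11.23 cmH2O/(L/s)


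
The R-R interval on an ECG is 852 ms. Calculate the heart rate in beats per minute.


HR = 60 / RR_interval(s)
RR = 852 ms = 0.852 s
HR = 60 / 0.852 = 70.42 bpm


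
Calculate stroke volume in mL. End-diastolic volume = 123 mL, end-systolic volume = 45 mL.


SV = EDV - ESV
SV = 123 - 45
SV = 78 mL


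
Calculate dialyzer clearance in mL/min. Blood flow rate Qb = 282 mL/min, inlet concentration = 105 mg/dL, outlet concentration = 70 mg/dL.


K = Qb * (Cb_in - Cb_out) / Cb_in
K = 282 * (105 - 70) / 105
K = 94 mL/min


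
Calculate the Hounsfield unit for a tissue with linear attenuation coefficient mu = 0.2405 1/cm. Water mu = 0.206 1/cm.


HU = ((mu_tissue - mu_water) / mu_water) * 1000
HU = ((0.2405 - 0.206) / 0.206) * 1000
HU = 167.5


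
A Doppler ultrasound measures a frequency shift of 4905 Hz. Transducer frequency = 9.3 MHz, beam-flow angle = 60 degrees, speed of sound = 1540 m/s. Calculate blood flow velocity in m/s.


v = fd * c / (2 * f0 * cos(theta))
v = 4905 * 1540 / (2 * 9.3000e+06 * cos(60))
v = 0.8122 m/s


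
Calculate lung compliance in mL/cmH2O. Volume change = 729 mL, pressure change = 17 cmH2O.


C = dV / dP
C = 729 / 17
C = 42.88 mL/cmH2O


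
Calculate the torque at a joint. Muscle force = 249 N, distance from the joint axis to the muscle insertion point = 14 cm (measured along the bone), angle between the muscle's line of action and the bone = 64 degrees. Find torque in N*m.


Torque = F * d * sin(theta)   (moment arm = d*sin(theta))
d = 14 cm = 0.14 m
Torque = 249 * 0.14 * sin(64)
Torque = 31.33 N*m


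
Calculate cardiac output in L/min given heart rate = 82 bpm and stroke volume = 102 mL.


CO = HR * SV
CO = 82 * 102 / 1000
CO = 8.364 L/min


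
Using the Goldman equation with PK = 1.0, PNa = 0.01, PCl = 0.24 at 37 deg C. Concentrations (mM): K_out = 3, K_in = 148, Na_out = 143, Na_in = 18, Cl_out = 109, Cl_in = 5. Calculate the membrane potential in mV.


Vm = (RT/F)*ln((PK*Ko + PNa*Nao + PCl*Cli)/(PK*Ki + PNa*Nai + PCl*Clo))
Numer = 5.63, Denom = 174.34
Vm = -91.75 mV


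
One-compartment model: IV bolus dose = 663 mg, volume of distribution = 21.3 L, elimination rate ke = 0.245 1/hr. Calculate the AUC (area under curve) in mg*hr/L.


C0 = Dose/Vd = 663/21.3 = 31.1268 mg/L
AUC = C0/ke = 31.1268/0.245
AUC = 127 mg*hr/L


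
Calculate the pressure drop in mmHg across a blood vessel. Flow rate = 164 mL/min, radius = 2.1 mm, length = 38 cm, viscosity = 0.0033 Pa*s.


dP = 8*mu*L*Q / (pi*r^4)
Q = 164 mL/min = 2.73333e-06 m^3/s
dP = 448.8 Pa = 448.8 / 133.322 mmHg = 3.366 mmHg


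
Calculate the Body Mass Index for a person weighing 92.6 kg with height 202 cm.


BMI = weight / height^2
height = 202 cm = 2.02 m
BMI = 92.6 / 2.02^2
BMI = 22.69 kg/m^2


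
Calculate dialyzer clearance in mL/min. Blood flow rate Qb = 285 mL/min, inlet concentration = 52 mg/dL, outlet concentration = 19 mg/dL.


K = Qb * (Cb_in - Cb_out) / Cb_in
K = 285 * (52 - 19) / 52
K = 180.9 mL/min


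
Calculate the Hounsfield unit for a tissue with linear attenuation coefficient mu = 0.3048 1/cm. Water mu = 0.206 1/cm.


HU = ((mu_tissue - mu_water) / mu_water) * 1000
HU = ((0.3048 - 0.206) / 0.206) * 1000
HU = 479.6


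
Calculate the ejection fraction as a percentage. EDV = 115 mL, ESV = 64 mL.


SV = EDV - ESV = 115 - 64 = 51 mL
EF = SV/EDV * 100 = 51/115 * 100
EF = 44.35%


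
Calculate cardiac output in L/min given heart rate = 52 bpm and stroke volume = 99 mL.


CO = HR * SV
CO = 52 * 99 / 1000
CO = 5.148 L/min


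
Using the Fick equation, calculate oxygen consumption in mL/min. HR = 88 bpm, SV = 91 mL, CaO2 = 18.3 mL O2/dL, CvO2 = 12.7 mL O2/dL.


CO = HR*SV = 88*91/1000 = 8.008 L/min
a-v O2 diff = 18.3 - 12.7 = 5.6 mL/dL
VO2 = CO * (CaO2-CvO2) * 10 dL/L
VO2 = 8.008 * 5.6 * 10
VO2 = 448.4 mL/min


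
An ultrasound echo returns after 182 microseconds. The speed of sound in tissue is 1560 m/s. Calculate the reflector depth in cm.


depth = c * t / 2
t = 182 us = 1.8200e-04 s
depth = 1560 * 1.8200e-04 / 2
depth = 0.14196 m = 14.196 cm


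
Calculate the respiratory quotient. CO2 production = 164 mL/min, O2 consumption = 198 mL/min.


RQ = VCO2 / VO2
RQ = 164 / 198
RQ = 0.8283


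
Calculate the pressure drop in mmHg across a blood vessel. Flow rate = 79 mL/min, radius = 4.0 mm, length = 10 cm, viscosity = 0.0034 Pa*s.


dP = 8*mu*L*Q / (pi*r^4)
Q = 79 mL/min = 1.31667e-06 m^3/s
dP = 4.45303 Pa = 4.45303 / 133.322 mmHg = 0.0334 mmHg


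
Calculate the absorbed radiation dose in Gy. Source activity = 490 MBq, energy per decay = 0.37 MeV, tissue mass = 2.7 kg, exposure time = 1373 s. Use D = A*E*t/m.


A = 490 MBq = 4.9000e+08 Bq
E = 0.37 MeV = 5.9274e-14 J
D = A*E*t/m = 4.9000e+08*5.9274e-14*1373/2.7
D = 0.01477 Gy


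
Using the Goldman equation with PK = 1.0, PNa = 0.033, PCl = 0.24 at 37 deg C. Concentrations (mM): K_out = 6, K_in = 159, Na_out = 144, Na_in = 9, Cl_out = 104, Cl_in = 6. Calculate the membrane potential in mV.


Vm = (RT/F)*ln((PK*Ko + PNa*Nao + PCl*Cli)/(PK*Ki + PNa*Nai + PCl*Clo))
Numer = 12.192, Denom = 184.257
Vm = -72.57 mV


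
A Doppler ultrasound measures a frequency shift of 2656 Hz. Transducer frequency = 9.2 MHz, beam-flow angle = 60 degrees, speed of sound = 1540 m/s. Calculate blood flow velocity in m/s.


v = fd * c / (2 * f0 * cos(theta))
v = 2656 * 1540 / (2 * 9.2000e+06 * cos(60))
v = 0.4446 m/s


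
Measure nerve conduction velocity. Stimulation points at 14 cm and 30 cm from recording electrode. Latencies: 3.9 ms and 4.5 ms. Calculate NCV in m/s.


Distance = (30 - 14) / 100 = 0.16 m
dt = (4.5 - 3.9) / 1000 = 6.0000e-04 s
NCV = dist / dt = 266.7 m/s


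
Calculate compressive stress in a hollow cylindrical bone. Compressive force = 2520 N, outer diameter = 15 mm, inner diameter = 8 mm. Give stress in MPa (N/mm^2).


A = pi*(r_o^2 - r_i^2)
r_o = 7.5 mm, r_i = 4 mm
A = 126.449 mm^2
sigma = F/A = 2520 / 126.449
sigma = 19.93 MPa


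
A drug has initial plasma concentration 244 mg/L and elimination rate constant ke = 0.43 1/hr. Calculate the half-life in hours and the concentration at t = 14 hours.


t_half = ln(2) / ke = 0.693147 / 0.43 = 1.612 hr
C(t) = C0 * exp(-ke*t) = 244 * exp(-0.43*14)
C(14) = 0.5928 mg/L


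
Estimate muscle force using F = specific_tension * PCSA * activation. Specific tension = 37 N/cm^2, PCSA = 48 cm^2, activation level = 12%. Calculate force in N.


F = sigma * PCSA * activation
F = 37 * 48 * 0.12
F = 213.1 N


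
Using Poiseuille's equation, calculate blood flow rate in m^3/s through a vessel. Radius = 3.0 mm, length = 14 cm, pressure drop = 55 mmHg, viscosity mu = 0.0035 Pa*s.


Q = pi*r^4*dP / (8*mu*L)
r = 0.003 m, L = 0.14 m
dP = 55 mmHg = 7332.71 Pa
Q = 4.7601e-04 m^3/s


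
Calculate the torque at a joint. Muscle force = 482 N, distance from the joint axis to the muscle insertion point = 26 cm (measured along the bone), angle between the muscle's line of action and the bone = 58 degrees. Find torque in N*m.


Torque = F * d * sin(theta)   (moment arm = d*sin(theta))
d = 26 cm = 0.26 m
Torque = 482 * 0.26 * sin(58)
Torque = 106.3 N*m


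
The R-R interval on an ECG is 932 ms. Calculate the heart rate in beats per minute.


HR = 60 / RR_interval(s)
RR = 932 ms = 0.932 s
HR = 60 / 0.932 = 64.38 bpm


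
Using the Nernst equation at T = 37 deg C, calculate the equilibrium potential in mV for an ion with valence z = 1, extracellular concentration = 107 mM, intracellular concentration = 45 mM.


E = (RT/(zF)) * ln(C_out/C_in)
T = 37 + 273.15 = 310.15 K
E = (8.314 * 310.15 / (1 * 96485)) * ln(107/45)
E = 23.15 mV


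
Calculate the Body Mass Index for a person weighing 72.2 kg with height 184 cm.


BMI = weight / height^2
height = 184 cm = 1.84 m
BMI = 72.2 / 1.84^2
BMI = 21.33 kg/m^2


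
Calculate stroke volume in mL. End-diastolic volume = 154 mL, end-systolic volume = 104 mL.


SV = EDV - ESV
SV = 154 - 104
SV = 50 mL


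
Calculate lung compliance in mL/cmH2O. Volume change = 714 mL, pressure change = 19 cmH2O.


C = dV / dP
C = 714 / 19
C = 37.58 mL/cmH2O


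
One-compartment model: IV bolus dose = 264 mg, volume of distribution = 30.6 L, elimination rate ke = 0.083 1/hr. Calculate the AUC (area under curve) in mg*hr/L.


C0 = Dose/Vd = 264/30.6 = 8.62745 mg/L
AUC = C0/ke = 8.62745/0.083
AUC = 103.9 mg*hr/L


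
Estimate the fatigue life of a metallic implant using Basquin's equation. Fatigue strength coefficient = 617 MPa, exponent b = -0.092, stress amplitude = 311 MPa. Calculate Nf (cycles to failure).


sigma_a = sigma_f' * (2Nf)^b
2Nf = (sigma_a/sigma_f')^(1/b)
2Nf = (311/617)^(1/-0.092)
2Nf = 1713.819
Nf = 856.9


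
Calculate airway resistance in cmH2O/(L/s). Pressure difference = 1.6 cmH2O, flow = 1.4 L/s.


R = dP / flow
R = 1.6 / 1.4
R = 1.143 cmH2O/(L/s)


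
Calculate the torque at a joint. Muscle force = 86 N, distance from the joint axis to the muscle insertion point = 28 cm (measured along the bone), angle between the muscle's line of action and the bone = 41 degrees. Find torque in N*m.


Torque = F * d * sin(theta)   (moment arm = d*sin(theta))
d = 28 cm = 0.28 m
Torque = 86 * 0.28 * sin(41)
Torque = 15.8 N*m


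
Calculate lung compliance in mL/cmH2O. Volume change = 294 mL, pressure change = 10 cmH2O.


C = dV / dP
C = 294 / 10
C = 29.4 mL/cmH2O


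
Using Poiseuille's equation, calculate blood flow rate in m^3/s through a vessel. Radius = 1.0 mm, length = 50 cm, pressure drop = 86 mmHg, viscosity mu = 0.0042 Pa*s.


Q = pi*r^4*dP / (8*mu*L)
r = 0.001 m, L = 0.5 m
dP = 86 mmHg = 11465.692 Pa
Q = 2.1441e-06 m^3/s


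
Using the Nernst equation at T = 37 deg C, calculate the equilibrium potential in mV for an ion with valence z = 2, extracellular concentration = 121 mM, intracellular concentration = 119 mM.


E = (RT/(zF)) * ln(C_out/C_in)
T = 37 + 273.15 = 310.15 K
E = (8.314 * 310.15 / (2 * 96485)) * ln(121/119)
E = 0.2227 mV


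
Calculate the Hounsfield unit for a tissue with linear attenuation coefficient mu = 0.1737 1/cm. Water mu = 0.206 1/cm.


HU = ((mu_tissue - mu_water) / mu_water) * 1000
HU = ((0.1737 - 0.206) / 0.206) * 1000
HU = -156.8


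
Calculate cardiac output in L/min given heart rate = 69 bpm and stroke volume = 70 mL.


CO = HR * SV
CO = 69 * 70 / 1000
CO = 4.83 L/min


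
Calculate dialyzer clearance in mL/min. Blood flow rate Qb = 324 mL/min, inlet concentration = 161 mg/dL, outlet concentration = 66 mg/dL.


K = Qb * (Cb_in - Cb_out) / Cb_in
K = 324 * (161 - 66) / 161
K = 191.2 mL/min


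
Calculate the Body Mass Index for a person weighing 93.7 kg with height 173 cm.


BMI = weight / height^2
height = 173 cm = 1.73 m
BMI = 93.7 / 1.73^2
BMI = 31.31 kg/m^2


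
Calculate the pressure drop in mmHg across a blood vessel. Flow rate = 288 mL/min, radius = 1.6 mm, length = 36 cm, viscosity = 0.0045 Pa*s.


dP = 8*mu*L*Q / (pi*r^4)
Q = 288 mL/min = 4.8e-06 m^3/s
dP = 3021.46 Pa = 3021.46 / 133.322 mmHg = 22.66 mmHg


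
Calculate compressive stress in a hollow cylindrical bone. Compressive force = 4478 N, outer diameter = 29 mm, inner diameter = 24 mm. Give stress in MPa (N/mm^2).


A = pi*(r_o^2 - r_i^2)
r_o = 14.5 mm, r_i = 12 mm
A = 208.131 mm^2
sigma = F/A = 4478 / 208.131
sigma = 21.52 MPa


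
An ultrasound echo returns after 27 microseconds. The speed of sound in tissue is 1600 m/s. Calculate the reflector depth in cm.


depth = c * t / 2
t = 27 us = 2.7000e-05 s
depth = 1600 * 2.7000e-05 / 2
depth = 0.0216 m = 2.16 cm


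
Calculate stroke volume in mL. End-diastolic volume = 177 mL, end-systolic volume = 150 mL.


SV = EDV - ESV
SV = 177 - 150
SV = 27 mL


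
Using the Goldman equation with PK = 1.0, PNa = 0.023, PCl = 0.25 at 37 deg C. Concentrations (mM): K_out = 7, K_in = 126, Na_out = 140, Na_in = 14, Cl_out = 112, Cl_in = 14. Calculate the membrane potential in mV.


Vm = (RT/F)*ln((PK*Ko + PNa*Nao + PCl*Cli)/(PK*Ki + PNa*Nai + PCl*Clo))
Numer = 13.72, Denom = 154.322
Vm = -64.68 mV


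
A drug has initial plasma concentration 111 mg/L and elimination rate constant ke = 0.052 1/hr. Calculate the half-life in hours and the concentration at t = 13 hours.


t_half = ln(2) / ke = 0.693147 / 0.052 = 13.33 hr
C(t) = C0 * exp(-ke*t) = 111 * exp(-0.052*13)
C(13) = 56.46 mg/L


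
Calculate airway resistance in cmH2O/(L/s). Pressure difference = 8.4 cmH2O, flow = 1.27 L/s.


R = dP / flow
R = 8.4 / 1.27
R = 6.614 cmH2O/(L/s)


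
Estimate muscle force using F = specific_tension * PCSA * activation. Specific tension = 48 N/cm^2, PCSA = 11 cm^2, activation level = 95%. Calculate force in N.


F = sigma * PCSA * activation
F = 48 * 11 * 0.95
F = 501.6 N


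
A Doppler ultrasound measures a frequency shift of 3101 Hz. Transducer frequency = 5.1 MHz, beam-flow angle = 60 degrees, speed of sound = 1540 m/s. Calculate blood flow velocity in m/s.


v = fd * c / (2 * f0 * cos(theta))
v = 3101 * 1540 / (2 * 5.1000e+06 * cos(60))
v = 0.9364 m/s


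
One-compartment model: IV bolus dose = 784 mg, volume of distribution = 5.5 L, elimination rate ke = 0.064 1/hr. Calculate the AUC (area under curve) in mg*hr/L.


C0 = Dose/Vd = 784/5.5 = 142.545 mg/L
AUC = C0/ke = 142.545/0.064
AUC = 2227 mg*hr/L


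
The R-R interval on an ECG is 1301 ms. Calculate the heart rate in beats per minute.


HR = 60 / RR_interval(s)
RR = 1301 ms = 1.301 s
HR = 60 / 1.301 = 46.12 bpm


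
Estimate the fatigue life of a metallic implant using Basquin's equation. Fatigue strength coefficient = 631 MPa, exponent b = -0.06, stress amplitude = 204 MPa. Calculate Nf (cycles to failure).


sigma_a = sigma_f' * (2Nf)^b
2Nf = (sigma_a/sigma_f')^(1/b)
2Nf = (204/631)^(1/-0.06)
2Nf = 1.4904584e+08
Nf = 7.4523e+07


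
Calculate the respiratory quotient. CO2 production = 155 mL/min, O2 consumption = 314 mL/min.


RQ = VCO2 / VO2
RQ = 155 / 314
RQ = 0.4936


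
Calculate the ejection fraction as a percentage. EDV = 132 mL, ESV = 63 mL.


SV = EDV - ESV = 132 - 63 = 69 mL
EF = SV/EDV * 100 = 69/132 * 100
EF = 52.27%
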